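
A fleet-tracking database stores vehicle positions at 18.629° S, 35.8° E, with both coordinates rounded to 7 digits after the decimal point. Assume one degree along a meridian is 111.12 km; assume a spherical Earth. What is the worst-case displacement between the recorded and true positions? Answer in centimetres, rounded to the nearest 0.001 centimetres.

0.765 centimetres

Rounding to 7 decimal places leaves each coordinate within ±5e-08° of the true value.
Latitude error → 5e-08 × 111120 = 0.005556 m along the meridian.
East–west component at 18.629°: 5e-08° × 111120 × cos 18.629° ≈ 5e-08 × 105298 ≈ 0.0052649 m.
Combining orthogonally: (0.005556² + 0.0052649²)^½ ≈ 0.0076543 m.
That is 0.0076543 m = 0.76543 cm.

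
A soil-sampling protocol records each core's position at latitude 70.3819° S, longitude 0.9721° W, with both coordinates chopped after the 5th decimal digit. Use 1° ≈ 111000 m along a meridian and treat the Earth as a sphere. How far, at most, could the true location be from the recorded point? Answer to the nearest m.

Truncating at 5 decimal places can drop up to a full unit in the last place, so each coordinate may be off by as much as 1e-05°.
Latitude error → 1e-05 × 111000 = 1.11 m along the meridian.
E–W at 70.3819°: 1e-05° × 111000 × cos 70.3819° = 1e-05 × 111000 × 0.3357 ≈ 0.372682 m.
Combining orthogonally: (1.11² + 0.372682²)^½ ≈ 1.17089 m.

1 m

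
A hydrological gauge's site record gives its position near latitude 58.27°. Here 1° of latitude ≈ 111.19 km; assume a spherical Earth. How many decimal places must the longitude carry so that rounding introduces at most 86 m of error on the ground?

At 58.27° one degree of longitude covers 111190 × cos 58.27° ≈ 111190 × 0.5259 ≈ 58476.7 m.
Rounding to N decimal places gives at most 0.5 × 10⁻ᴺ degrees of error, i.e. 0.5 × 10⁻ᴺ × 58476.7 m.
Setting 29238.4 × 10⁻ᴺ ≤ 86 gives 10ᴺ ≥ 340, i.e. N ≥ 2.53.
N = 2 would give 292 m (too coarse); N = 3 gives 29.2 m ≤ 86 m.

3 decimal places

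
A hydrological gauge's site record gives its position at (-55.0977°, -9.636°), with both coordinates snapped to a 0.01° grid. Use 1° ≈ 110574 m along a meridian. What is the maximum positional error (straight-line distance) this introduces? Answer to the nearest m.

With a 0.01° grid the true value lies within half a step, ±0.01°/2 = ±0.005°, of the stored one.
North–south component: 0.005° × 110574 = 552.87 m.
E–W at 55.0977°: 0.005° × 110574 × cos 55.0977° = 0.005 × 110574 × 0.5722 ≈ 316.34 m.
Worst case both components are at the extreme and orthogonal: √(552.87² + 316.34²) ≈ 636.975 m.

637 m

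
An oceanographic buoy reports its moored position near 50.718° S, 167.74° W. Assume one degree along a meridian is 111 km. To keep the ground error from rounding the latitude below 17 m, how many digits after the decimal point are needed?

4 decimal places

One degree of latitude covers 111000 m.
N decimal places → at most half a unit in the last place, 0.5 × 10⁻ᴺ° = 111000/2 × 10⁻ᴺ m.
Setting 55500 × 10⁻ᴺ ≤ 17 gives 10ᴺ ≥ 3265, i.e. N ≥ 3.51.
So 4 decimal places suffice (5.55 m); 3 would allow up to 55.5 m.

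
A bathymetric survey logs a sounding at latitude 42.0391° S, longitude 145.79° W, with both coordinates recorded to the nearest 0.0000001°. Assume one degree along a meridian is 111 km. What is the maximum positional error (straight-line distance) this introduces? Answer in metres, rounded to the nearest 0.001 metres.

Rounding to 7 decimal places leaves each coordinate within ±5e-08° of the true value.
North–south component: 5e-08° × 111000 = 0.00555 m.
Longitude error → 5e-08 × 111000 × cos 42.0391° = 5e-08 × 111000 × 0.7427 ≈ 0.00412192 m.
The two errors are perpendicular, so the maximum displacement is √(0.00555² + 0.00412192²) ≈ 0.00691323 m.

0.007 metres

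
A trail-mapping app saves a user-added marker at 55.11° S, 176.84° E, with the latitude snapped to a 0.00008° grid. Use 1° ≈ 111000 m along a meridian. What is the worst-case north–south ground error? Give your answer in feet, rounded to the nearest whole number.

With a 0.00008° grid the true value lies within half a step, ±0.00008°/2 = ±4e-05°, of the stored one.
Along the meridian that is 4e-05° × 111000 m/° = 4.44 m.
Converting: 4.44 m × 3.2808 ft/m ≈ 14.567 ft.

15 feet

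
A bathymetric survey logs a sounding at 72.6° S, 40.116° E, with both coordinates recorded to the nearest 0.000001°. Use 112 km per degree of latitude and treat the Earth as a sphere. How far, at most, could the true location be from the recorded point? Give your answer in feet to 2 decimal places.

Rounding to 6 decimal places leaves each coordinate within ±5e-07° of the true value.
N–S: 5e-07° × 112000 m/° = 0.056 m.
East–west component at 72.6°: 5e-07° × 112000 × cos 72.6° ≈ 5e-07 × 33492.6 ≈ 0.0167463 m.
The two errors are perpendicular, so the maximum displacement is √(0.056² + 0.0167463²) ≈ 0.0584503 m.
Converting: 0.0584503 m × 3.2808 ft/m ≈ 0.19177 ft.

0.19 feet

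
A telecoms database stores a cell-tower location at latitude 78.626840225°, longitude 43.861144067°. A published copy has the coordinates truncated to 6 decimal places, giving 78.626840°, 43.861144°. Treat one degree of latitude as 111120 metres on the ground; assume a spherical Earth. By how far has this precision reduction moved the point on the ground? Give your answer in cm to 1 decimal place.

Δlat = 78.626840225 − 78.626840 = +0.000000225°; Δlon = 43.861144067 − 43.861144 = +0.000000067°.
N–S: 0.000000225° × 111120 m/° = 0.025002 m.
E–W at 78.6268°: 0.000000067° × 111120 × cos 78.6268° = 0.000000067 × 111120 × 0.1972 ≈ 0.00146815 m.
Hypotenuse of the two orthogonal shifts: √(0.025002² + 0.00146815²) = 0.0250451 m.
That is 0.0250451 m = 2.5045 cm.

2.5 cm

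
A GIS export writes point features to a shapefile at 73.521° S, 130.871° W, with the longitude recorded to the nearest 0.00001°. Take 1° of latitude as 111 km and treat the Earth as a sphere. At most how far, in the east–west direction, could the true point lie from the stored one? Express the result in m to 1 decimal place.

0.2 m

Rounding to 5 decimal places leaves the longitude within ±5e-06° of the true value.
Parallels shrink by cos φ, so at 73.521° a degree of longitude is 111000 × 0.2837 ≈ 31486.7 m.
Maximum E–W displacement: 5e-06 × 31486.7 = 0.157433 m.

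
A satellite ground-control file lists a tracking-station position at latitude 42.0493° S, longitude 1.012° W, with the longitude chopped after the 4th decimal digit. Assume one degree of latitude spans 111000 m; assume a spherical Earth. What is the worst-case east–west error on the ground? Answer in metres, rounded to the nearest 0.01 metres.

Truncating at 4 decimal places can drop up to a full unit in the last place, so the longitude may be off by as much as 0.0001°.
Parallels shrink by cos φ, so at 42.0493° a degree of longitude is 111000 × 0.7426 ≈ 82425.1 m.
So at most 0.0001° × 82425.1 ≈ 8.24251 m east–west.

8.24 metres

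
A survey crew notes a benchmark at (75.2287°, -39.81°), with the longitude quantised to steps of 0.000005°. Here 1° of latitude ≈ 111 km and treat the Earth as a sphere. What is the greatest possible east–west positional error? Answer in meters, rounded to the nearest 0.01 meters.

0.07 meters

With a 0.000005° grid the true value lies within half a step, ±0.000005°/2 = ±2.5e-06°, of the stored one.
At latitude 75.2287° a degree of longitude spans 111000 m × cos 75.2287° = 111000 × 0.2550 ≈ 28300.7 m.
East–west error: 2.5e-06° × 28300.7 m/° ≈ 0.0707518 m.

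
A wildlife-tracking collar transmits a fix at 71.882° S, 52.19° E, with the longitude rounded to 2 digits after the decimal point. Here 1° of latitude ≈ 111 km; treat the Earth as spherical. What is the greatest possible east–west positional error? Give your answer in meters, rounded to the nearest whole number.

173 meters

Rounding to 2 decimal places leaves the longitude within ±0.005° of the true value.
At latitude 71.882° a degree of longitude spans 111000 m × cos 71.882° = 111000 × 0.3110 ≈ 34518.2 m.
East–west error: 0.005° × 34518.2 m/° ≈ 172.591 m.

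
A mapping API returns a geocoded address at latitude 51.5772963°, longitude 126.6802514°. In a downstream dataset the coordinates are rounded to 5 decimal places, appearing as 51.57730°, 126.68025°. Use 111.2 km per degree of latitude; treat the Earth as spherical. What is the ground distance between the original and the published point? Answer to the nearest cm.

Δlat = 51.5772963 − 51.57730 = -0.0000037°; Δlon = 126.6802514 − 126.68025 = +0.0000014°.
N–S: -0.0000037° × 111200 m/° = -0.41144 m.
E–W at 51.5773°: 0.0000014° × 111200 × cos 51.5773° = 0.0000014 × 111200 × 0.6215 ≈ 0.0967486 m.
Combined displacement = (0.41144² + 0.0967486²)^½ ≈ 0.422662 m.
That is 0.422662 m = 42.266 cm.

42 cm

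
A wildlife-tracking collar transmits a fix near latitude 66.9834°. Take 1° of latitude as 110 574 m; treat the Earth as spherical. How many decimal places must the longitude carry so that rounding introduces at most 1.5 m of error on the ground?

At 66.9834° one degree of longitude covers 110574 × cos 66.9834° ≈ 110574 × 0.3910 ≈ 43234.2 m.
Rounding to N decimal places gives at most 0.5 × 10⁻ᴺ degrees of error, i.e. 0.5 × 10⁻ᴺ × 43234.2 m.
Setting 21617.1 × 10⁻ᴺ ≤ 1.5 gives 10ᴺ ≥ 1.441e+04, i.e. N ≥ 4.16.
N = 4 would give 2.16 m (too coarse); N = 5 gives 0.216 m ≤ 1.5 m.

5 decimal places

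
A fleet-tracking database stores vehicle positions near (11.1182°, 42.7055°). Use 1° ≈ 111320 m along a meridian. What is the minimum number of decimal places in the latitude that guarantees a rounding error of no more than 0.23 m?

6 decimal places

One degree of latitude covers 111320 m.
N decimal places → at most half a unit in the last place, 0.5 × 10⁻ᴺ° = 111320/2 × 10⁻ᴺ m.
Need 0.5 × 111320 × 10⁻ᴺ ≤ 0.23 → 10⁻ᴺ ≤ 4.132e-06, so N ≥ 5.38.
So 6 decimal places suffice (0.0557 m); 5 would allow up to 0.557 m.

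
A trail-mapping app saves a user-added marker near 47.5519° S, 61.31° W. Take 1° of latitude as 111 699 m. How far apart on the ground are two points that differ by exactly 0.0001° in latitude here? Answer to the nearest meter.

Along a meridian 0.0001° is 0.0001 × 111699 = 11.1699 m.

11 meters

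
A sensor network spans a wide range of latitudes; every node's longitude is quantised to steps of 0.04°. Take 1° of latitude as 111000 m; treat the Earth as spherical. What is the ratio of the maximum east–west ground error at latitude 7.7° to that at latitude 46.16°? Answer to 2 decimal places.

With a 0.04° grid the true value lies within half a step, ±0.04°/2 = ±0.02°, of the stored one.
Error at 7.7° = 0.02° × 111000 × cos 7.7° ≈ 2220 × 0.9910 = 2200 m.
Error at 46.16° = 0.02° × 111000 × cos 46.16° ≈ 2220 × 0.6926 = 1537.7 m.
Ratio: 2200 / 1537.7 = cos 7.7° / cos 46.16° ≈ 1.4307.

1.43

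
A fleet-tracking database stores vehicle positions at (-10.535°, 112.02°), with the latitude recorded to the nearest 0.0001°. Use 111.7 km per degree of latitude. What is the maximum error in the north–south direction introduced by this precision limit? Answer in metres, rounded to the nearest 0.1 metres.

Rounding to 4 decimal places leaves the latitude within ±5e-05° of the true value.
Along the meridian that is 5e-05° × 111700 m/° = 5.585 m.

5.6 metres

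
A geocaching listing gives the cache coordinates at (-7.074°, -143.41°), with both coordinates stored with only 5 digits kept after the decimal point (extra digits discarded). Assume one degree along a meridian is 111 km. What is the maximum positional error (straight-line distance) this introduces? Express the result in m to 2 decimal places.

1.56 m

Truncating at 5 decimal places can drop up to a full unit in the last place, so each coordinate may be off by as much as 1e-05°.
Latitude error → 1e-05 × 111000 = 1.11 m along the meridian.
East–west component at 7.074°: 1e-05° × 111000 × cos 7.074° ≈ 1e-05 × 110155 ≈ 1.10155 m.
The two errors are perpendicular, so the maximum displacement is √(1.11² + 1.10155²) ≈ 1.56381 m.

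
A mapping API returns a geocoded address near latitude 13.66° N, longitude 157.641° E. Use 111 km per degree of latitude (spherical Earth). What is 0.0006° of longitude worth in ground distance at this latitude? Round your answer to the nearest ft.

212 ft

At 13.66° a degree of longitude is 111000 × cos 13.66° ≈ 107860 m, so 0.0006° corresponds to 64.7162 m.
In feet: 64.7162 m ÷ 0.3048 ≈ 212.32 ft.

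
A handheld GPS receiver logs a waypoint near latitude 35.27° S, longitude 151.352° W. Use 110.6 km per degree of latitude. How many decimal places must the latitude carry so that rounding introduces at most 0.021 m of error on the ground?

One degree of latitude covers 110600 m.
With N decimal places the half-ulp bound is 0.5·10⁻ᴺ°, or 0.5·10⁻ᴺ × 110600 m on the ground.
Need 0.5 × 110600 × 10⁻ᴺ ≤ 0.021 → 10⁻ᴺ ≤ 3.797e-07, so N ≥ 6.42.
N = 6 would give 0.0553 m (too coarse); N = 7 gives 0.00553 m ≤ 0.021 m.

7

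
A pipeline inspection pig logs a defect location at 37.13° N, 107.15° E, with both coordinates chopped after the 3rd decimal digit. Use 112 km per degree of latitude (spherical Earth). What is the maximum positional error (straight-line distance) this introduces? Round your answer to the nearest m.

143 m

Truncating at 3 decimal places can drop up to a full unit in the last place, so each coordinate may be off by as much as 0.001°.
N–S: 0.001° × 112000 m/° = 112 m.
Longitude error → 0.001 × 112000 × cos 37.13° = 0.001 × 112000 × 0.7973 ≈ 89.294 m.
The two errors are perpendicular, so the maximum displacement is √(112² + 89.294²) ≈ 143.239 m.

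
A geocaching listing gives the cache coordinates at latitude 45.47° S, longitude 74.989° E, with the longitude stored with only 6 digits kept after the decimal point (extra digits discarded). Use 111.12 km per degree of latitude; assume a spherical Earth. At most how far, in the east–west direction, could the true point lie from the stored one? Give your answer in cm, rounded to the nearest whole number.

8 cm

Truncating at 6 decimal places can drop up to a full unit in the last place, so the longitude may be off by as much as 1e-06°.
Parallels shrink by cos φ, so at 45.47° a degree of longitude is 111120 × 0.7013 ≈ 77926.5 m.
East–west error: 1e-06° × 77926.5 m/° ≈ 0.0779265 m.
That is 0.0779265 m = 7.7927 cm.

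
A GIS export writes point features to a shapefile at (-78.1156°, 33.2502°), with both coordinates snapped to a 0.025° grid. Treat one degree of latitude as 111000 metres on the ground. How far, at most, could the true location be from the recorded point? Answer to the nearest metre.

1417 metres

With a 0.025° grid the true value lies within half a step, ±0.025°/2 = ±0.0125°, of the stored one.
North–south component: 0.0125° × 111000 = 1387.5 m.
Longitude error → 0.0125 × 111000 × cos 78.1156° = 0.0125 × 111000 × 0.2059 ≈ 285.739 m.
The two errors are perpendicular, so the maximum displacement is √(1387.5² + 285.739²) ≈ 1416.62 m.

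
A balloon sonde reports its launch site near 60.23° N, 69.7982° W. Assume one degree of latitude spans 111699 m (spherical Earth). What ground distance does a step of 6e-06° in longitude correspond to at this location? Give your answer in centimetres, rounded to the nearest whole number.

At 60.23° a degree of longitude is 111699 × cos 60.23° ≈ 55460.7 m, so 6e-06° corresponds to 0.332764 m.
That is 0.332764 m = 33.276 cm.

33 centimetres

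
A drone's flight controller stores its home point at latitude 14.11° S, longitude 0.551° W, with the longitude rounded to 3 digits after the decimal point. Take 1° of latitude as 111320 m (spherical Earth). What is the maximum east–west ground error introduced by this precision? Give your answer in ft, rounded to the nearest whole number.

Rounding to 3 decimal places leaves the longitude within ±0.0005° of the true value.
Parallels shrink by cos φ, so at 14.11° a degree of longitude is 111320 × 0.9698 ≈ 107961 m.
Maximum E–W displacement: 0.0005 × 107961 = 53.9807 m.
Converting: 53.9807 m × 3.2808 ft/m ≈ 177.1 ft.

177 ft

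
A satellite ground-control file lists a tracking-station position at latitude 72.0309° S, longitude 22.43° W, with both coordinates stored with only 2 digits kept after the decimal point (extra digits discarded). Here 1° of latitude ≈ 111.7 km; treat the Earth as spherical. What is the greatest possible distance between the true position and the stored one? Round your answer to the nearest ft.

3835 ft

Truncating at 2 decimal places can drop up to a full unit in the last place, so each coordinate may be off by as much as 0.01°.
North–south component: 0.01° × 111700 = 1117 m.
Longitude error → 0.01 × 111700 × cos 72.0309° = 0.01 × 111700 × 0.3085 ≈ 344.599 m.
Worst case both components are at the extreme and orthogonal: √(1117² + 344.599²) ≈ 1168.95 m.
In feet: 1168.95 m ÷ 0.3048 ≈ 3835.1 ft.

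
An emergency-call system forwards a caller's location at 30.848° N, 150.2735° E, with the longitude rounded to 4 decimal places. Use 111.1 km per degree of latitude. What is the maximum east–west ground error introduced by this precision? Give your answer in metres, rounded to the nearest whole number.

Rounding to 4 decimal places leaves the longitude within ±5e-05° of the true value.
One degree of longitude at 30.848° is 111100 × cos 30.848° ≈ 111100 × 0.8585 = 95382.8 m.
East–west error: 5e-05° × 95382.8 m/° ≈ 4.76914 m.

5 metres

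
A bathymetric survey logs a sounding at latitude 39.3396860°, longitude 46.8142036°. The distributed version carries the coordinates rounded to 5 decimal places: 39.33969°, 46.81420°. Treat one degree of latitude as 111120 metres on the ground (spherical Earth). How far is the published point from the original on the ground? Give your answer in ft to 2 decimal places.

1.78 ft

The latitude changed by -0.0000040° and the longitude by +0.0000036°.
North–south shift: -0.0000040 × 111120 = -0.44448 m.
E–W at 39.3397°: 0.0000036° × 111120 × cos 39.3397° = 0.0000036 × 111120 × 0.7734 ≈ 0.309385 m.
Hypotenuse of the two orthogonal shifts: √(0.44448² + 0.309385²) = 0.541555 m.
In feet: 0.541555 m ÷ 0.3048 ≈ 1.7768 ft.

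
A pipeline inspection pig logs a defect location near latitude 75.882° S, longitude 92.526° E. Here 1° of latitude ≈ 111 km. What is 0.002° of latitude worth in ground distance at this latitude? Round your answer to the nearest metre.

Along a meridian 0.002° is 0.002 × 111000 = 222 m.

222 metres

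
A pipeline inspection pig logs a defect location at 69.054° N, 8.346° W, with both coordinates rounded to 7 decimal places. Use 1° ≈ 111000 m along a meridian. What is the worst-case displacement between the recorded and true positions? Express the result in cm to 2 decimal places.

0.59 cm

Rounding to 7 decimal places leaves each coordinate within ±5e-08° of the true value.
Latitude error → 5e-08 × 111000 = 0.00555 m along the meridian.
Longitude error → 5e-08 × 111000 × cos 69.054° = 5e-08 × 111000 × 0.3575 ≈ 0.00198406 m.
Worst case both components are at the extreme and orthogonal: √(0.00555² + 0.00198406²) ≈ 0.00589398 m.
That is 0.00589398 m = 0.5894 cm.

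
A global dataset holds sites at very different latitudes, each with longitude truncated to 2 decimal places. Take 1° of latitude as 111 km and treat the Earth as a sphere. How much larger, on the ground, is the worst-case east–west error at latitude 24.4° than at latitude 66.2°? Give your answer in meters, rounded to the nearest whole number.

563 meters

Truncating at 2 decimal places can drop up to a full unit in the last place, so the longitude may be off by as much as 0.01°.
At 24.4°: 0.01° × 111000 × cos 24.4° = 0.01 × 111000 × 0.9107 ≈ 1010.9 m.
Error at 66.2° = 0.01° × 111000 × cos 66.2° ≈ 1110 × 0.4035 = 447.94 m.
Difference: 1010.9 − 447.94 = 562.92 m.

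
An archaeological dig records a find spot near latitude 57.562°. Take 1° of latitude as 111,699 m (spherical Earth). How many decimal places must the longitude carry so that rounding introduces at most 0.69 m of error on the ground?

At 57.562° one degree of longitude covers 111699 × cos 57.562° ≈ 111699 × 0.5364 ≈ 59913.9 m.
N decimal places → at most half a unit in the last place, 0.5 × 10⁻ᴺ° = 59913.9/2 × 10⁻ᴺ m.
Setting 29956.9 × 10⁻ᴺ ≤ 0.69 gives 10ᴺ ≥ 4.342e+04, i.e. N ≥ 4.64.
So 5 decimal places suffice (0.3 m); 4 would allow up to 3 m.

5 decimal places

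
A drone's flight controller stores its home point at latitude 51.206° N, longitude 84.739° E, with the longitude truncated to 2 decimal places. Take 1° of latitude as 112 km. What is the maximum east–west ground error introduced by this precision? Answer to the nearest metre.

Truncating at 2 decimal places can drop up to a full unit in the last place, so the longitude may be off by as much as 0.01°.
At latitude 51.206° a degree of longitude spans 112000 m × cos 51.206° = 112000 × 0.6265 ≈ 70170.5 m.
So at most 0.01° × 70170.5 ≈ 701.705 m east–west.

702 metres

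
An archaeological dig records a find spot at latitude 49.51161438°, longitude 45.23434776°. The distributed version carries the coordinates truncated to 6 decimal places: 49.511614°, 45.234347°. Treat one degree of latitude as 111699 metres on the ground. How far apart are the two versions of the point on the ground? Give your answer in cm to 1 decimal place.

Δlat = 49.51161438 − 49.511614 = +0.00000038°; Δlon = 45.23434776 − 45.234347 = +0.00000076°.
N–S: 0.00000038° × 111699 m/° = 0.0424456 m.
E–W at 49.5116°: 0.00000076° × 111699 × cos 49.5116° = 0.00000076 × 111699 × 0.6493 ≈ 0.0551194 m.
Combined displacement = (0.0424456² + 0.0551194²)^½ ≈ 0.0695685 m.
That is 0.0695685 m = 6.9568 cm.

7.0 cm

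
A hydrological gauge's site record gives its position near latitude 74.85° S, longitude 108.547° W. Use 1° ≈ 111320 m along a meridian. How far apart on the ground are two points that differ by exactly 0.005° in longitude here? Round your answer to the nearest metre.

145 metres

0.005° of longitude at 74.85° is 0.005 × 111320 × cos 74.85° ≈ 0.005 × 29093.1 = 145.466 m.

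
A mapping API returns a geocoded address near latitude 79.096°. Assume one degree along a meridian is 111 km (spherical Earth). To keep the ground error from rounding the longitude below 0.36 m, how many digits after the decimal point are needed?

At 79.096° one degree of longitude covers 111000 × cos 79.096° ≈ 111000 × 0.1892 ≈ 20997.2 m.
With N decimal places the half-ulp bound is 0.5·10⁻ᴺ°, or 0.5·10⁻ᴺ × 20997.2 m on the ground.
Setting 10498.6 × 10⁻ᴺ ≤ 0.36 gives 10ᴺ ≥ 2.916e+04, i.e. N ≥ 4.46.
So 5 decimal places suffice (0.105 m); 4 would allow up to 1.05 m.

5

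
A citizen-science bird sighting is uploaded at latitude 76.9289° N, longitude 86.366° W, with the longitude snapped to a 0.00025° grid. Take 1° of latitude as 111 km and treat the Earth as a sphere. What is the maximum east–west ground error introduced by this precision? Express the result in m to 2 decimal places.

3.14 m

With a 0.00025° grid the true value lies within half a step, ±0.00025°/2 = ±0.000125°, of the stored one.
One degree of longitude at 76.9289° is 111000 × cos 76.9289° ≈ 111000 × 0.2262 = 25103.8 m.
So at most 0.000125° × 25103.8 ≈ 3.13797 m east–west.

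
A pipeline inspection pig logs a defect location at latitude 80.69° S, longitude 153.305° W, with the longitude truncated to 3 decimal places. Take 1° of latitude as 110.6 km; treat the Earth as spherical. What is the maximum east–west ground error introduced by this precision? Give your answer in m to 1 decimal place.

Truncating at 3 decimal places can drop up to a full unit in the last place, so the longitude may be off by as much as 0.001°.
Parallels shrink by cos φ, so at 80.69° a degree of longitude is 110600 × 0.1618 ≈ 17892.4 m.
So at most 0.001° × 17892.4 ≈ 17.8924 m east–west.

17.9 m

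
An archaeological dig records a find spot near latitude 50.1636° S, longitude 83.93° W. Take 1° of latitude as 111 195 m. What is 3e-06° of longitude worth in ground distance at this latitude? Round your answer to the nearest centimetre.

3e-06° of longitude at 50.1636° is 3e-06 × 111195 × cos 50.1636° ≈ 3e-06 × 71231.3 = 0.213694 m.
That is 0.213694 m = 21.369 cm.

21 centimetres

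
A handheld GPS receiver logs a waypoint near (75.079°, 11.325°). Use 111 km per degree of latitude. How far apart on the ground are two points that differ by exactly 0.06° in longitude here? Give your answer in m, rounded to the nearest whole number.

1715 m

One degree of longitude here spans 111000 × cos 75.079° = 111000 × 0.2575 ≈ 28581.1 m; 0.06° of that is 1714.86 m.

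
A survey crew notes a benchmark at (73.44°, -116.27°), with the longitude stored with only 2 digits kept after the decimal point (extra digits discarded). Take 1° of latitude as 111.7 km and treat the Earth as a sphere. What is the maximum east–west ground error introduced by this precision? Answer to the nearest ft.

Truncating at 2 decimal places can drop up to a full unit in the last place, so the longitude may be off by as much as 0.01°.
Parallels shrink by cos φ, so at 73.44° a degree of longitude is 111700 × 0.2850 ≈ 31836.7 m.
So at most 0.01° × 31836.7 ≈ 318.367 m east–west.
Converting: 318.367 m × 3.2808 ft/m ≈ 1044.5 ft.

1045 ft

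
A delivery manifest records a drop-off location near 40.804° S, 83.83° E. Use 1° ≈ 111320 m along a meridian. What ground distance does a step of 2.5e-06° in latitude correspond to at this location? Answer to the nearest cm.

28 cm

Along a meridian 2.5e-06° is 2.5e-06 × 111320 = 0.2783 m.
That is 0.2783 m = 27.83 cm.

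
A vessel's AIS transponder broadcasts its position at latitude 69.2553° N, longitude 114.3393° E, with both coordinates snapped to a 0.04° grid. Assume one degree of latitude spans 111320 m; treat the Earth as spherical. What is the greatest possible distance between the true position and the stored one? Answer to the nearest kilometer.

With a 0.04° grid the true value lies within half a step, ±0.04°/2 = ±0.02°, of the stored one.
North–south component: 0.02° × 111320 = 2226.4 m.
Longitude error → 0.02 × 111320 × cos 69.2553° = 0.02 × 111320 × 0.3542 ≈ 788.601 m.
The two errors are perpendicular, so the maximum displacement is √(2226.4² + 788.601²) ≈ 2361.94 m.
That is 2361.94 m = 2.3619 km.

2 kilometers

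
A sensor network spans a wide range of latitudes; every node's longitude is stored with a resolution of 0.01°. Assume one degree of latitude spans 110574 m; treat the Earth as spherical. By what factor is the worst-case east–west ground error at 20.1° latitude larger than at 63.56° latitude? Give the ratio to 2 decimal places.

With a 0.01° grid the true value lies within half a step, ±0.01°/2 = ±0.005°, of the stored one.
At 20.1°: 0.005° × 110574 × cos 20.1° = 0.005 × 110574 × 0.9391 ≈ 519.2 m.
Error at 63.56° = 0.005° × 110574 × cos 63.56° ≈ 552.87 × 0.4453 = 246.17 m.
Ratio: 519.2 / 246.17 = cos 20.1° / cos 63.56° ≈ 2.1091.

2.11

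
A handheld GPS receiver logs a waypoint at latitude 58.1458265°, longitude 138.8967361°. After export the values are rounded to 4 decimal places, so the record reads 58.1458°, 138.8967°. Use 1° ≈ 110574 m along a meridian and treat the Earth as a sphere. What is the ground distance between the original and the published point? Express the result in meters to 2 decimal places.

3.61 meters

The latitude changed by +0.0000265° and the longitude by +0.0000361°.
N–S: 0.0000265° × 110574 m/° = 2.93021 m.
East–west at this latitude: 0.0000361° × 110574 × cos 58.1458° ≈ 0.0000361 × 58356.5 = 2.10667 m.
Combined displacement = (2.93021² + 2.10667²)^½ ≈ 3.6089 m.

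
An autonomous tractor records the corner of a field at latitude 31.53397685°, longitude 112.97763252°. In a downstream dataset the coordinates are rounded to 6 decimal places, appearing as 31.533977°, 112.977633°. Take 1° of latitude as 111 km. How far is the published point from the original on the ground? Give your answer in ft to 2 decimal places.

0.16 ft

Δlat = 31.53397685 − 31.533977 = -0.00000015°; Δlon = 112.97763252 − 112.977633 = -0.00000048°.
N–S: -0.00000015° × 111000 m/° = -0.01665 m.
E–W at 31.534°: -0.00000048° × 111000 × cos 31.534° = -0.00000048 × 111000 × 0.8523 ≈ -0.0454122 m.
Combined displacement = (0.01665² + 0.0454122²)^½ ≈ 0.0483682 m.
In feet: 0.0483682 m ÷ 0.3048 ≈ 0.15869 ft.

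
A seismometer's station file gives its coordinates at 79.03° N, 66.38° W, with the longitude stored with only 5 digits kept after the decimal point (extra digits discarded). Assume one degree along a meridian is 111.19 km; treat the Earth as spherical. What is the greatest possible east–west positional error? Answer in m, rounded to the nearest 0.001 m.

Truncating at 5 decimal places can drop up to a full unit in the last place, so the longitude may be off by as much as 1e-05°.
Parallels shrink by cos φ, so at 79.03° a degree of longitude is 111190 × 0.1903 ≈ 21158.9 m.
Maximum E–W displacement: 1e-05 × 21158.9 = 0.211589 m.

0.212 m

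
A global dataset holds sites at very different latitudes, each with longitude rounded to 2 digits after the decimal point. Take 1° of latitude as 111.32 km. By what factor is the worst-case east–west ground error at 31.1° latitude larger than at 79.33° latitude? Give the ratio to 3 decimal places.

Rounding to 2 decimal places leaves the longitude within ±0.005° of the true value.
At 31.1°: 0.005° × 111320 × cos 31.1° = 0.005 × 111320 × 0.8563 ≈ 476.6 m.
Error at 79.33° = 0.005° × 111320 × cos 79.33° ≈ 556.6 × 0.1852 = 103.06 m.
Ratio: 476.6 / 103.06 = cos 31.1° / cos 79.33° ≈ 4.6247.

4.625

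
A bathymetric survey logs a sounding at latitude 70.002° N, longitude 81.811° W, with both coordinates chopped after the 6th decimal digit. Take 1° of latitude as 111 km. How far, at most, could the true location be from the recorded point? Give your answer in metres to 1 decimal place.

0.1 metres

Truncating at 6 decimal places can drop up to a full unit in the last place, so each coordinate may be off by as much as 1e-06°.
North–south component: 1e-06° × 111000 = 0.111 m.
Longitude error → 1e-06 × 111000 × cos 70.002° = 1e-06 × 111000 × 0.3420 ≈ 0.0379606 m.
Combining orthogonally: (0.111² + 0.0379606²)^½ ≈ 0.117312 m.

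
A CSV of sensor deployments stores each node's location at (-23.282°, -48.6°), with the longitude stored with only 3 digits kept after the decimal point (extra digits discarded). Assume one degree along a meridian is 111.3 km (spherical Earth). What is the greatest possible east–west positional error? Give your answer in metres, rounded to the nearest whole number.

Truncating at 3 decimal places can drop up to a full unit in the last place, so the longitude may be off by as much as 0.001°.
Parallels shrink by cos φ, so at 23.282° a degree of longitude is 111300 × 0.9186 ≈ 102237 m.
East–west error: 0.001° × 102237 m/° ≈ 102.237 m.

102 metres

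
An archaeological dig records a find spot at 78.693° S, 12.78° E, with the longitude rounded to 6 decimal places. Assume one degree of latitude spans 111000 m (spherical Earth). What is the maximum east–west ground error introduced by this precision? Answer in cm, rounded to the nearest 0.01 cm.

Rounding to 6 decimal places leaves the longitude within ±5e-07° of the true value.
One degree of longitude at 78.693° is 111000 × cos 78.693° ≈ 111000 × 0.1961 = 21763.3 m.
So at most 5e-07° × 21763.3 ≈ 0.0108817 m east–west.
That is 0.0108817 m = 1.0882 cm.

1.09 cm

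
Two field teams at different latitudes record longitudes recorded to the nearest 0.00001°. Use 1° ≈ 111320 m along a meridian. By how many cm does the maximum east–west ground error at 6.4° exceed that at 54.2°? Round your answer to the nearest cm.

23 cm

Rounding to 5 decimal places leaves the longitude within ±5e-06° of the true value.
Error at 6.4° = 5e-06° × 111320 × cos 6.4° ≈ 0.5566 × 0.9938 = 0.55313 m.
Error at 54.2° = 5e-06° × 111320 × cos 54.2° ≈ 0.5566 × 0.5850 = 0.32559 m.
So the lower-latitude error exceeds the higher by 0.55313 − 0.32559 = 0.22754 m.
That is 0.227544 m = 22.754 cm.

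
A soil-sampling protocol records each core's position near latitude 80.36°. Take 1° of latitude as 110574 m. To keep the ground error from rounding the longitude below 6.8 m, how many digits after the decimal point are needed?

At 80.36° one degree of longitude covers 110574 × cos 80.36° ≈ 110574 × 0.1675 ≈ 18516.4 m.
With N decimal places the half-ulp bound is 0.5·10⁻ᴺ°, or 0.5·10⁻ᴺ × 18516.4 m on the ground.
Setting 9258.2 × 10⁻ᴺ ≤ 6.8 gives 10ᴺ ≥ 1361, i.e. N ≥ 3.13.
At 3 places the error can reach 9.26 m, but 4 places keeps it to 0.926 m.

4 decimal places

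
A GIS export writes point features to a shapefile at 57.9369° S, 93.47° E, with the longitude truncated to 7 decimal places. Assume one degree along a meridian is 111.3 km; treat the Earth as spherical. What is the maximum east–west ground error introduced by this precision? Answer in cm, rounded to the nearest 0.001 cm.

Truncating at 7 decimal places can drop up to a full unit in the last place, so the longitude may be off by as much as 1e-07°.
Parallels shrink by cos φ, so at 57.9369° a degree of longitude is 111300 × 0.5309 ≈ 59083.9 m.
So at most 1e-07° × 59083.9 ≈ 0.00590839 m east–west.
That is 0.00590839 m = 0.59084 cm.

0.591 cm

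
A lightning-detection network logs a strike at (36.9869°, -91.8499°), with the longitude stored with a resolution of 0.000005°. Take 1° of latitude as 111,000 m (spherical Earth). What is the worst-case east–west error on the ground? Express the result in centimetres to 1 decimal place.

22.2 centimetres

With a 0.000005° grid the true value lies within half a step, ±0.000005°/2 = ±2.5e-06°, of the stored one.
At latitude 36.9869° a degree of longitude spans 111000 m × cos 36.9869° = 111000 × 0.7988 ≈ 88663.8 m.
So at most 2.5e-06° × 88663.8 ≈ 0.22166 m east–west.
That is 0.22166 m = 22.166 cm.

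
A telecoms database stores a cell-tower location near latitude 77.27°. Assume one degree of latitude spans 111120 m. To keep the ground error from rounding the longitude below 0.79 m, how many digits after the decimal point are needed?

5 decimal places

At 77.27° one degree of longitude covers 111120 × cos 77.27° ≈ 111120 × 0.2204 ≈ 24486.1 m.
Rounding to N decimal places gives at most 0.5 × 10⁻ᴺ degrees of error, i.e. 0.5 × 10⁻ᴺ × 24486.1 m.
Setting 12243 × 10⁻ᴺ ≤ 0.79 gives 10ᴺ ≥ 1.55e+04, i.e. N ≥ 4.19.
At 4 places the error can reach 1.22 m, but 5 places keeps it to 0.122 m.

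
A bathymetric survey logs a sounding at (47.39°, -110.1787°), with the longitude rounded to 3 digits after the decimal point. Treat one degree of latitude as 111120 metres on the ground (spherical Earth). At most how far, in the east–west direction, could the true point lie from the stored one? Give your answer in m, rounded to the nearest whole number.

Rounding to 3 decimal places leaves the longitude within ±0.0005° of the true value.
At latitude 47.39° a degree of longitude spans 111120 m × cos 47.39° = 111120 × 0.6770 ≈ 75228.7 m.
So at most 0.0005° × 75228.7 ≈ 37.6144 m east–west.

38 m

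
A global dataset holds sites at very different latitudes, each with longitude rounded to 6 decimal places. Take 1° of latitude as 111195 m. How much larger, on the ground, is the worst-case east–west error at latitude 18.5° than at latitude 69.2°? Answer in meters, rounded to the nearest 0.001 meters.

Rounding to 6 decimal places leaves the longitude within ±5e-07° of the true value.
Error at 18.5° = 5e-07° × 111195 × cos 18.5° ≈ 0.055597 × 0.9483 = 0.052724 m.
At 69.2°: 5e-07° × 111195 × cos 69.2° = 5e-07 × 111195 × 0.3551 ≈ 0.019743 m.
So the lower-latitude error exceeds the higher by 0.052724 − 0.019743 = 0.032981 m.

0.033 meters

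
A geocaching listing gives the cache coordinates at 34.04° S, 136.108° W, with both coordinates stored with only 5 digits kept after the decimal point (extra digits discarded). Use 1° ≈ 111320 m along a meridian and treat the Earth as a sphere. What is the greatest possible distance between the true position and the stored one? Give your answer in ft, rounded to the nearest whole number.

Truncating at 5 decimal places can drop up to a full unit in the last place, so each coordinate may be off by as much as 1e-05°.
N–S: 1e-05° × 111320 m/° = 1.1132 m.
Longitude error → 1e-05 × 111320 × cos 34.04° = 1e-05 × 111320 × 0.8286 ≈ 0.92245 m.
Worst case both components are at the extreme and orthogonal: √(1.1132² + 0.92245²) ≈ 1.44573 m.
In feet: 1.44573 m ÷ 0.3048 ≈ 4.7432 ft.

5 ft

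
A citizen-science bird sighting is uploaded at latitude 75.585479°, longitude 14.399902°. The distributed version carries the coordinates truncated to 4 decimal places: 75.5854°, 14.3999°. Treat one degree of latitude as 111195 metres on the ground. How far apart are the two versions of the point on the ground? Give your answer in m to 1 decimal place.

The latitude changed by +0.000079° and the longitude by +0.000002°.
N–S: 0.000079° × 111195 m/° = 8.7844 m.
E–W at 75.5854°: 0.000002° × 111195 × cos 75.5854° = 0.000002 × 111195 × 0.2489 ≈ 0.055361 m.
Distance: √(8.7844² + 0.055361²) ≈ 8.78458 m.

8.8 m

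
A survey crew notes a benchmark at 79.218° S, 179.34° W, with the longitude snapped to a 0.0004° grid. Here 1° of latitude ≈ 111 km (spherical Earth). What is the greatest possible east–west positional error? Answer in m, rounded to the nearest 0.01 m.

With a 0.0004° grid the true value lies within half a step, ±0.0004°/2 = ±0.0002°, of the stored one.
Parallels shrink by cos φ, so at 79.218° a degree of longitude is 111000 × 0.1871 ≈ 20765.1 m.
East–west error: 0.0002° × 20765.1 m/° ≈ 4.15301 m.

4.15 m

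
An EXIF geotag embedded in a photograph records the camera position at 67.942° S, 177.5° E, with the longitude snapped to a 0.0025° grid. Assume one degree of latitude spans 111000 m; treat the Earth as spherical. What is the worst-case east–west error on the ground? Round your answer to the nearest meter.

52 meters

With a 0.0025° grid the true value lies within half a step, ±0.0025°/2 = ±0.00125°, of the stored one.
One degree of longitude at 67.942° is 111000 × cos 67.942° ≈ 111000 × 0.3755 = 41685.5 m.
So at most 0.00125° × 41685.5 ≈ 52.1069 m east–west.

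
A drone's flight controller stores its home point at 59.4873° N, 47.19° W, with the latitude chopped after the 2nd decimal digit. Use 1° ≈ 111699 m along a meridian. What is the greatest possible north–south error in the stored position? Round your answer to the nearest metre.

Truncating at 2 decimal places can drop up to a full unit in the last place, so the latitude may be off by as much as 0.01°.
Along the meridian that is 0.01° × 111699 m/° = 1116.99 m.

1117 metres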